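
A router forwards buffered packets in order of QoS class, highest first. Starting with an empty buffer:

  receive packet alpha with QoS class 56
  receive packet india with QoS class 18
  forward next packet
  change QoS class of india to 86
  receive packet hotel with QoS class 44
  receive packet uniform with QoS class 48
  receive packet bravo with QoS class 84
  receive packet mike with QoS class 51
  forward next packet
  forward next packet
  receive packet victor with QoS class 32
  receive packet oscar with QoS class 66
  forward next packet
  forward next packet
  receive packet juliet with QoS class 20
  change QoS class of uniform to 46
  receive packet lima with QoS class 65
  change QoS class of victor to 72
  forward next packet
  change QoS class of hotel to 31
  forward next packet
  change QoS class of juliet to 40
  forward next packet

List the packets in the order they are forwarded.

alpha → india → bravo → oscar → mike → victor → lima → uniform

add alpha (QoS class 56) → {alpha:56}
add india (QoS class 18) → {alpha:56, india:18}
forward next packet → alpha; now {india:18}
update india to QoS class 86 → {india:86}
add hotel (QoS class 44) → {india:86, hotel:44}
add uniform (QoS class 48) → {india:86, uniform:48, hotel:44}
add bravo (QoS class 84) → {india:86, bravo:84, uniform:48, hotel:44}
add mike (QoS class 51) → {india:86, bravo:84, mike:51, uniform:48, hotel:44}
forward next packet → india; now {bravo:84, mike:51, uniform:48, hotel:44}
forward next packet → bravo; now {mike:51, uniform:48, hotel:44}
add victor (QoS class 32) → {mike:51, uniform:48, hotel:44, victor:32}
add oscar (QoS class 66) → {oscar:66, mike:51, uniform:48, hotel:44, victor:32}
forward next packet → oscar; now {mike:51, uniform:48, hotel:44, victor:32}
forward next packet → mike; now {uniform:48, hotel:44, victor:32}
add juliet (QoS class 20) → {uniform:48, hotel:44, victor:32, juliet:20}
update uniform to QoS class 46 → {uniform:46, hotel:44, victor:32, juliet:20}
add lima (QoS class 65) → {lima:65, uniform:46, hotel:44, victor:32, juliet:20}
update victor to QoS class 72 → {victor:72, lima:65, uniform:46, hotel:44, juliet:20}
forward next packet → victor; now {lima:65, uniform:46, hotel:44, juliet:20}
update hotel to QoS class 31 → {lima:65, uniform:46, hotel:31, juliet:20}
forward next packet → lima; now {uniform:46, hotel:31, juliet:20}
update juliet to QoS class 40 → {uniform:46, juliet:40, hotel:31}
forward next packet → uniform; now {juliet:40, hotel:31}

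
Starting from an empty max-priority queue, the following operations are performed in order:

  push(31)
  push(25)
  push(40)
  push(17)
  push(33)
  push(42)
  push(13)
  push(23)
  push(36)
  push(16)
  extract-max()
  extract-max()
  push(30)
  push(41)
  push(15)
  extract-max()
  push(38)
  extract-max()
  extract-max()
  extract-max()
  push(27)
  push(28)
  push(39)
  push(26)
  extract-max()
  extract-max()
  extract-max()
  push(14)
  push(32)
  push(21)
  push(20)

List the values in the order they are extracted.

insert 31 → {31}
insert 25 → {31, 25}
insert 40 → {40, 31, 25}
insert 17 → {40, 31, 25, 17}
insert 33 → {40, 33, 31, 25, 17}
insert 42 → {42, 40, 33, 31, 25, 17}
insert 13 → {42, 40, 33, 31, 25, 17, 13}
insert 23 → {42, 40, 33, 31, 25, 23, 17, 13}
insert 36 → {42, 40, 36, 33, 31, 25, 23, 17, 13}
insert 16 → {42, 40, 36, 33, 31, 25, 23, 17, 16, 13}
extract-max → 42; now {40, 36, 33, 31, 25, 23, 17, 16, 13}
extract-max → 40; now {36, 33, 31, 25, 23, 17, 16, 13}
insert 30 → {36, 33, 31, 30, 25, 23, 17, 16, 13}
insert 41 → {41, 36, 33, 31, 30, 25, 23, 17, 16, 13}
insert 15 → {41, 36, 33, 31, 30, 25, 23, 17, 16, 15, 13}
extract-max → 41; now {36, 33, 31, 30, 25, 23, 17, 16, 15, 13}
insert 38 → {38, 36, 33, 31, 30, 25, 23, 17, 16, 15, 13}
extract-max → 38; now {36, 33, 31, 30, 25, 23, 17, 16, 15, 13}
extract-max → 36; now {33, 31, 30, 25, 23, 17, 16, 15, 13}
extract-max → 33; now {31, 30, 25, 23, 17, 16, 15, 13}
insert 27 → {31, 30, 27, 25, 23, 17, 16, 15, 13}
insert 28 → {31, 30, 28, 27, 25, 23, 17, 16, 15, 13}
insert 39 → {39, 31, 30, 28, 27, 25, 23, 17, 16, 15, 13}
insert 26 → {39, 31, 30, 28, 27, 26, 25, 23, 17, 16, 15, 13}
extract-max → 39; now {31, 30, 28, 27, 26, 25, 23, 17, 16, 15, 13}
extract-max → 31; now {30, 28, 27, 26, 25, 23, 17, 16, 15, 13}
extract-max → 30; now {28, 27, 26, 25, 23, 17, 16, 15, 13}
insert 14 → {28, 27, 26, 25, 23, 17, 16, 15, 14, 13}
insert 32 → {32, 28, 27, 26, 25, 23, 17, 16, 15, 14, 13}
insert 21 → {32, 28, 27, 26, 25, 23, 21, 17, 16, 15, 14, 13}
insert 20 → {32, 28, 27, 26, 25, 23, 21, 20, 17, 16, 15, 14, 13}

42, 40, 41, 38, 36, 33, 39, 31, 30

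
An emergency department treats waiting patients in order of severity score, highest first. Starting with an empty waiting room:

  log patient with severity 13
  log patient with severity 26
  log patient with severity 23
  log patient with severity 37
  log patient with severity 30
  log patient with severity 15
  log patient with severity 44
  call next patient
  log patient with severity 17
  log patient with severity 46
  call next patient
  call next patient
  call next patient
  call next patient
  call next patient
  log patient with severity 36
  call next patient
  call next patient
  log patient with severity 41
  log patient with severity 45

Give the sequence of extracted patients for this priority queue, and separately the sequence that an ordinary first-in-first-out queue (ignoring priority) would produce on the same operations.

priority queue: 44 → 46 → 37 → 30 → 26 → 23 → 36 → 17; FIFO queue: 13 → 26 → 23 → 37 → 30 → 15 → 44 → 17

insert 13 → {13}
insert 26 → {26, 13}
insert 23 → {26, 23, 13}
insert 37 → {37, 26, 23, 13}
insert 30 → {37, 30, 26, 23, 13}
insert 15 → {37, 30, 26, 23, 15, 13}
insert 44 → {44, 37, 30, 26, 23, 15, 13}
call next patient → 44; now {37, 30, 26, 23, 15, 13}
insert 17 → {37, 30, 26, 23, 17, 15, 13}
insert 46 → {46, 37, 30, 26, 23, 17, 15, 13}
call next patient → 46; now {37, 30, 26, 23, 17, 15, 13}
call next patient → 37; now {30, 26, 23, 17, 15, 13}
call next patient → 30; now {26, 23, 17, 15, 13}
call next patient → 26; now {23, 17, 15, 13}
call next patient → 23; now {17, 15, 13}
insert 36 → {36, 17, 15, 13}
call next patient → 36; now {17, 15, 13}
call next patient → 17; now {15, 13}
insert 41 → {41, 15, 13}
insert 45 → {45, 41, 15, 13}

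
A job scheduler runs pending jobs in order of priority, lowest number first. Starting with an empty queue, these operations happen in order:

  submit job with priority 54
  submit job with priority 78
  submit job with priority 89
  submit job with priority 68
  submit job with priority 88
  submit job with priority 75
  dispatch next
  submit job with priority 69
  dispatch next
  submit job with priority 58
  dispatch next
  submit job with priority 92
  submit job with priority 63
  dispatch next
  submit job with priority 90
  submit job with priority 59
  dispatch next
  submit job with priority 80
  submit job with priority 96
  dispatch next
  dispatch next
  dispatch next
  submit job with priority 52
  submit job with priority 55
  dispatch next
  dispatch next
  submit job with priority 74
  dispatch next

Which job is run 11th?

74

insert 54 → {54}
insert 78 → {54, 78}
insert 89 → {54, 78, 89}
insert 68 → {54, 68, 78, 89}
insert 88 → {54, 68, 78, 88, 89}
insert 75 → {54, 68, 75, 78, 88, 89}
dispatch next → 54; now {68, 75, 78, 88, 89}
insert 69 → {68, 69, 75, 78, 88, 89}
dispatch next → 68; now {69, 75, 78, 88, 89}
insert 58 → {58, 69, 75, 78, 88, 89}
dispatch next → 58; now {69, 75, 78, 88, 89}
insert 92 → {69, 75, 78, 88, 89, 92}
insert 63 → {63, 69, 75, 78, 88, 89, 92}
dispatch next → 63; now {69, 75, 78, 88, 89, 92}
insert 90 → {69, 75, 78, 88, 89, 90, 92}
insert 59 → {59, 69, 75, 78, 88, 89, 90, 92}
dispatch next → 59; now {69, 75, 78, 88, 89, 90, 92}
insert 80 → {69, 75, 78, 80, 88, 89, 90, 92}
insert 96 → {69, 75, 78, 80, 88, 89, 90, 92, 96}
dispatch next → 69; now {75, 78, 80, 88, 89, 90, 92, 96}
dispatch next → 75; now {78, 80, 88, 89, 90, 92, 96}
dispatch next → 78; now {80, 88, 89, 90, 92, 96}
insert 52 → {52, 80, 88, 89, 90, 92, 96}
insert 55 → {52, 55, 80, 88, 89, 90, 92, 96}
dispatch next → 52; now {55, 80, 88, 89, 90, 92, 96}
dispatch next → 55; now {80, 88, 89, 90, 92, 96}
insert 74 → {74, 80, 88, 89, 90, 92, 96}
dispatch next → 74; now {80, 88, 89, 90, 92, 96}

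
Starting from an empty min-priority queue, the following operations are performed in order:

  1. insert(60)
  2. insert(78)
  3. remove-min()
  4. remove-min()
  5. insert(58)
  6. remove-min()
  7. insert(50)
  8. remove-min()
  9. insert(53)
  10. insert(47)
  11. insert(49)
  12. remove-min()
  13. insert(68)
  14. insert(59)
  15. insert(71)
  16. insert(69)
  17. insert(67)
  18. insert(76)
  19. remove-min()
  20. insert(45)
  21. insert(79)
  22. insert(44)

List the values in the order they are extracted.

insert 60 → {60}
insert 78 → {60, 78}
remove-min → 60; now {78}
remove-min → 78; now {}
insert 58 → {58}
remove-min → 58; now {}
insert 50 → {50}
remove-min → 50; now {}
insert 53 → {53}
insert 47 → {47, 53}
insert 49 → {47, 49, 53}
remove-min → 47; now {49, 53}
insert 68 → {49, 53, 68}
insert 59 → {49, 53, 59, 68}
insert 71 → {49, 53, 59, 68, 71}
insert 69 → {49, 53, 59, 68, 69, 71}
insert 67 → {49, 53, 59, 67, 68, 69, 71}
insert 76 → {49, 53, 59, 67, 68, 69, 71, 76}
remove-min → 49; now {53, 59, 67, 68, 69, 71, 76}
insert 45 → {45, 53, 59, 67, 68, 69, 71, 76}
insert 79 → {45, 53, 59, 67, 68, 69, 71, 76, 79}
insert 44 → {44, 45, 53, 59, 67, 68, 69, 71, 76, 79}

60 → 78 → 58 → 50 → 47 → 49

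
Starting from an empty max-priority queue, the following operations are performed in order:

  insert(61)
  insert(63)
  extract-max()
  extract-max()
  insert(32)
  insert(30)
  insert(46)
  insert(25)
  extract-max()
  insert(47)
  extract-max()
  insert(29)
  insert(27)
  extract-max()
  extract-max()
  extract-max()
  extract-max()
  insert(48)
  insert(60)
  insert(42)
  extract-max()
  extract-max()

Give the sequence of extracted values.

63 → 61 → 46 → 47 → 32 → 30 → 29 → 27 → 60 → 48

insert 61 → {61}
insert 63 → {63, 61}
extract-max → 63; now {61}
extract-max → 61; now {}
insert 32 → {32}
insert 30 → {32, 30}
insert 46 → {46, 32, 30}
insert 25 → {46, 32, 30, 25}
extract-max → 46; now {32, 30, 25}
insert 47 → {47, 32, 30, 25}
extract-max → 47; now {32, 30, 25}
insert 29 → {32, 30, 29, 25}
insert 27 → {32, 30, 29, 27, 25}
extract-max → 32; now {30, 29, 27, 25}
extract-max → 30; now {29, 27, 25}
extract-max → 29; now {27, 25}
extract-max → 27; now {25}
insert 48 → {48, 25}
insert 60 → {60, 48, 25}
insert 42 → {60, 48, 42, 25}
extract-max → 60; now {48, 42, 25}
extract-max → 48; now {42, 25}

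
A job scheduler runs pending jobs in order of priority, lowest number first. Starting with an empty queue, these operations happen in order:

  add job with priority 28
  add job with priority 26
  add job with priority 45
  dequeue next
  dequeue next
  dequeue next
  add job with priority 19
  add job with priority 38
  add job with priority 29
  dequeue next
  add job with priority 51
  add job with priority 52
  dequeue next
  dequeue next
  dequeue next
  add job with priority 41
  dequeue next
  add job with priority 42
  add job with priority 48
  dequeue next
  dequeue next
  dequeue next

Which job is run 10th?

insert 28 → {28}
insert 26 → {26, 28}
insert 45 → {26, 28, 45}
dequeue next → 26; now {28, 45}
dequeue next → 28; now {45}
dequeue next → 45; now {}
insert 19 → {19}
insert 38 → {19, 38}
insert 29 → {19, 29, 38}
dequeue next → 19; now {29, 38}
insert 51 → {29, 38, 51}
insert 52 → {29, 38, 51, 52}
dequeue next → 29; now {38, 51, 52}
dequeue next → 38; now {51, 52}
dequeue next → 51; now {52}
insert 41 → {41, 52}
dequeue next → 41; now {52}
insert 42 → {42, 52}
insert 48 → {42, 48, 52}
dequeue next → 42; now {48, 52}
dequeue next → 48; now {52}
dequeue next → 52; now {}

48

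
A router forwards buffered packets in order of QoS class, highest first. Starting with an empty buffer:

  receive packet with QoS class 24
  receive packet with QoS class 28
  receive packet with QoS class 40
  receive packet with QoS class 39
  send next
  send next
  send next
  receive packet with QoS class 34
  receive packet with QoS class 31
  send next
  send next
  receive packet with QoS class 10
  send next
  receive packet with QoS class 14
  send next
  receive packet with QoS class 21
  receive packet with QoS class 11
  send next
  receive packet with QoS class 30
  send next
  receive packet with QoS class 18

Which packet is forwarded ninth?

30

insert 24 → {24}
insert 28 → {28, 24}
insert 40 → {40, 28, 24}
insert 39 → {40, 39, 28, 24}
send next → 40; now {39, 28, 24}
send next → 39; now {28, 24}
send next → 28; now {24}
insert 34 → {34, 24}
insert 31 → {34, 31, 24}
send next → 34; now {31, 24}
send next → 31; now {24}
insert 10 → {24, 10}
send next → 24; now {10}
insert 14 → {14, 10}
send next → 14; now {10}
insert 21 → {21, 10}
insert 11 → {21, 11, 10}
send next → 21; now {11, 10}
insert 30 → {30, 11, 10}
send next → 30; now {11, 10}
insert 18 → {18, 11, 10}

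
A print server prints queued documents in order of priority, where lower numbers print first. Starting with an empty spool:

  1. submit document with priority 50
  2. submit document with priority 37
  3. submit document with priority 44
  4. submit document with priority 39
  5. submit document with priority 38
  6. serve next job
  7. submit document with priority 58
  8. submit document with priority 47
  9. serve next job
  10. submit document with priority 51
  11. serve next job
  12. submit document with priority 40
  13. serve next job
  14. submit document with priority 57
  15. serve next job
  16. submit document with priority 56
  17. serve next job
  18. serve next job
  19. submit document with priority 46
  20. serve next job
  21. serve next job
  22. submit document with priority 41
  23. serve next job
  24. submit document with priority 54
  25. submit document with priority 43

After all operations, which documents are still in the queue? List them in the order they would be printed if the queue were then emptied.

[43, 54, 56, 57, 58]

insert 50 → {50}
insert 37 → {37, 50}
insert 44 → {37, 44, 50}
insert 39 → {37, 39, 44, 50}
insert 38 → {37, 38, 39, 44, 50}
serve next job → 37; now {38, 39, 44, 50}
insert 58 → {38, 39, 44, 50, 58}
insert 47 → {38, 39, 44, 47, 50, 58}
serve next job → 38; now {39, 44, 47, 50, 58}
insert 51 → {39, 44, 47, 50, 51, 58}
serve next job → 39; now {44, 47, 50, 51, 58}
insert 40 → {40, 44, 47, 50, 51, 58}
serve next job → 40; now {44, 47, 50, 51, 58}
insert 57 → {44, 47, 50, 51, 57, 58}
serve next job → 44; now {47, 50, 51, 57, 58}
insert 56 → {47, 50, 51, 56, 57, 58}
serve next job → 47; now {50, 51, 56, 57, 58}
serve next job → 50; now {51, 56, 57, 58}
insert 46 → {46, 51, 56, 57, 58}
serve next job → 46; now {51, 56, 57, 58}
serve next job → 51; now {56, 57, 58}
insert 41 → {41, 56, 57, 58}
serve next job → 41; now {56, 57, 58}
insert 54 → {54, 56, 57, 58}
insert 43 → {43, 54, 56, 57, 58}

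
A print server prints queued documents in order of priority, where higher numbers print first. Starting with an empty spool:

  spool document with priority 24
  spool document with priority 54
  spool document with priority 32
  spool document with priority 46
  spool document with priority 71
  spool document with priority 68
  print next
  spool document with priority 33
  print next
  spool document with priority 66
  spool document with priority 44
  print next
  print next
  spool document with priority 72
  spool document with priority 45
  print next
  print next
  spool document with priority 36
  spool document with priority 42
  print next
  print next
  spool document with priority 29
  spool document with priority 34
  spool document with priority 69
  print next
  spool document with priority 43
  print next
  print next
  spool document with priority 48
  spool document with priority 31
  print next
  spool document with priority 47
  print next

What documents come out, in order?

71, 68, 66, 54, 72, 46, 45, 44, 69, 43, 42, 48, 47

insert 24 → {24}
insert 54 → {54, 24}
insert 32 → {54, 32, 24}
insert 46 → {54, 46, 32, 24}
insert 71 → {71, 54, 46, 32, 24}
insert 68 → {71, 68, 54, 46, 32, 24}
print next → 71; now {68, 54, 46, 32, 24}
insert 33 → {68, 54, 46, 33, 32, 24}
print next → 68; now {54, 46, 33, 32, 24}
insert 66 → {66, 54, 46, 33, 32, 24}
insert 44 → {66, 54, 46, 44, 33, 32, 24}
print next → 66; now {54, 46, 44, 33, 32, 24}
print next → 54; now {46, 44, 33, 32, 24}
insert 72 → {72, 46, 44, 33, 32, 24}
insert 45 → {72, 46, 45, 44, 33, 32, 24}
print next → 72; now {46, 45, 44, 33, 32, 24}
print next → 46; now {45, 44, 33, 32, 24}
insert 36 → {45, 44, 36, 33, 32, 24}
insert 42 → {45, 44, 42, 36, 33, 32, 24}
print next → 45; now {44, 42, 36, 33, 32, 24}
print next → 44; now {42, 36, 33, 32, 24}
insert 29 → {42, 36, 33, 32, 29, 24}
insert 34 → {42, 36, 34, 33, 32, 29, 24}
insert 69 → {69, 42, 36, 34, 33, 32, 29, 24}
print next → 69; now {42, 36, 34, 33, 32, 29, 24}
insert 43 → {43, 42, 36, 34, 33, 32, 29, 24}
print next → 43; now {42, 36, 34, 33, 32, 29, 24}
print next → 42; now {36, 34, 33, 32, 29, 24}
insert 48 → {48, 36, 34, 33, 32, 29, 24}
insert 31 → {48, 36, 34, 33, 32, 31, 29, 24}
print next → 48; now {36, 34, 33, 32, 31, 29, 24}
insert 47 → {47, 36, 34, 33, 32, 31, 29, 24}
print next → 47; now {36, 34, 33, 32, 31, 29, 24}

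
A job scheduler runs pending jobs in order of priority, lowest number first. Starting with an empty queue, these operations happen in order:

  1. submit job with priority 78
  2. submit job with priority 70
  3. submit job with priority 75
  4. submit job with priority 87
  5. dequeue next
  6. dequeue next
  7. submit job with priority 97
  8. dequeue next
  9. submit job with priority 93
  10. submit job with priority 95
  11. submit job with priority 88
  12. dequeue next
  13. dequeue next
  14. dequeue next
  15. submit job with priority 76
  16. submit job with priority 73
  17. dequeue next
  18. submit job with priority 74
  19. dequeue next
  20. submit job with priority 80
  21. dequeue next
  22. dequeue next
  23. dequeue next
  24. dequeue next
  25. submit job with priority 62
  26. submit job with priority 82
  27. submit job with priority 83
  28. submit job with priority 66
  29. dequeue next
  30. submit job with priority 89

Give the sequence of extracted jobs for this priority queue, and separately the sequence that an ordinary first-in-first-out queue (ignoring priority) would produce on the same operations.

insert 78 → {78}
insert 70 → {70, 78}
insert 75 → {70, 75, 78}
insert 87 → {70, 75, 78, 87}
dequeue next → 70; now {75, 78, 87}
dequeue next → 75; now {78, 87}
insert 97 → {78, 87, 97}
dequeue next → 78; now {87, 97}
insert 93 → {87, 93, 97}
insert 95 → {87, 93, 95, 97}
insert 88 → {87, 88, 93, 95, 97}
dequeue next → 87; now {88, 93, 95, 97}
dequeue next → 88; now {93, 95, 97}
dequeue next → 93; now {95, 97}
insert 76 → {76, 95, 97}
insert 73 → {73, 76, 95, 97}
dequeue next → 73; now {76, 95, 97}
insert 74 → {74, 76, 95, 97}
dequeue next → 74; now {76, 95, 97}
insert 80 → {76, 80, 95, 97}
dequeue next → 76; now {80, 95, 97}
dequeue next → 80; now {95, 97}
dequeue next → 95; now {97}
dequeue next → 97; now {}
insert 62 → {62}
insert 82 → {62, 82}
insert 83 → {62, 82, 83}
insert 66 → {62, 66, 82, 83}
dequeue next → 62; now {66, 82, 83}
insert 89 → {66, 82, 83, 89}

priority queue: [70, 75, 78, 87, 88, 93, 73, 74, 76, 80, 95, 97, 62]; FIFO queue: 78 → 70 → 75 → 87 → 97 → 93 → 95 → 88 → 76 → 73 → 74 → 80 → 62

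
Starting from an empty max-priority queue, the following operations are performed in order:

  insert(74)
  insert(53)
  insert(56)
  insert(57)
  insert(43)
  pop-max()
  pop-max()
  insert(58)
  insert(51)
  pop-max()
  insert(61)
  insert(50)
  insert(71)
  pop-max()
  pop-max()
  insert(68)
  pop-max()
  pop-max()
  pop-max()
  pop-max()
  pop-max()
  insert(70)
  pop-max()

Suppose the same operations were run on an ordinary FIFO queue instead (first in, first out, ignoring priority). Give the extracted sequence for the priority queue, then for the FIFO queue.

insert 74 → {74}
insert 53 → {74, 53}
insert 56 → {74, 56, 53}
insert 57 → {74, 57, 56, 53}
insert 43 → {74, 57, 56, 53, 43}
pop-max → 74; now {57, 56, 53, 43}
pop-max → 57; now {56, 53, 43}
insert 58 → {58, 56, 53, 43}
insert 51 → {58, 56, 53, 51, 43}
pop-max → 58; now {56, 53, 51, 43}
insert 61 → {61, 56, 53, 51, 43}
insert 50 → {61, 56, 53, 51, 50, 43}
insert 71 → {71, 61, 56, 53, 51, 50, 43}
pop-max → 71; now {61, 56, 53, 51, 50, 43}
pop-max → 61; now {56, 53, 51, 50, 43}
insert 68 → {68, 56, 53, 51, 50, 43}
pop-max → 68; now {56, 53, 51, 50, 43}
pop-max → 56; now {53, 51, 50, 43}
pop-max → 53; now {51, 50, 43}
pop-max → 51; now {50, 43}
pop-max → 50; now {43}
insert 70 → {70, 43}
pop-max → 70; now {43}

priority queue: 74 → 57 → 58 → 71 → 61 → 68 → 56 → 53 → 51 → 50 → 70; FIFO queue: [74, 53, 56, 57, 43, 58, 51, 61, 50, 71, 68]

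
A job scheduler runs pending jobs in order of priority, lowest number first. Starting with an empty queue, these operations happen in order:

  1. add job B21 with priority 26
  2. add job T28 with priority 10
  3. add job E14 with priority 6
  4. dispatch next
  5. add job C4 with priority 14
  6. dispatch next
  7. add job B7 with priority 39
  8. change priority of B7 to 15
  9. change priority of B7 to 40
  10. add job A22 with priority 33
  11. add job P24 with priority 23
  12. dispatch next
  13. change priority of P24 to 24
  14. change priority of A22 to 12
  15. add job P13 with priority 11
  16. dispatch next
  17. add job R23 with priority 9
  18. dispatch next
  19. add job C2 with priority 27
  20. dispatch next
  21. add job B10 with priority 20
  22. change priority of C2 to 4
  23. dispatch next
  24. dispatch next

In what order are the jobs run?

[E14, T28, C4, P13, R23, A22, C2, B10]

add B21 (priority 26) → {B21:26}
add T28 (priority 10) → {T28:10, B21:26}
add E14 (priority 6) → {E14:6, T28:10, B21:26}
dispatch next → E14; now {T28:10, B21:26}
add C4 (priority 14) → {T28:10, C4:14, B21:26}
dispatch next → T28; now {C4:14, B21:26}
add B7 (priority 39) → {C4:14, B21:26, B7:39}
update B7 to priority 15 → {C4:14, B7:15, B21:26}
update B7 to priority 40 → {C4:14, B21:26, B7:40}
add A22 (priority 33) → {C4:14, B21:26, A22:33, B7:40}
add P24 (priority 23) → {C4:14, P24:23, B21:26, A22:33, B7:40}
dispatch next → C4; now {P24:23, B21:26, A22:33, B7:40}
update P24 to priority 24 → {P24:24, B21:26, A22:33, B7:40}
update A22 to priority 12 → {A22:12, P24:24, B21:26, B7:40}
add P13 (priority 11) → {P13:11, A22:12, P24:24, B21:26, B7:40}
dispatch next → P13; now {A22:12, P24:24, B21:26, B7:40}
add R23 (priority 9) → {R23:9, A22:12, P24:24, B21:26, B7:40}
dispatch next → R23; now {A22:12, P24:24, B21:26, B7:40}
add C2 (priority 27) → {A22:12, P24:24, B21:26, C2:27, B7:40}
dispatch next → A22; now {P24:24, B21:26, C2:27, B7:40}
add B10 (priority 20) → {B10:20, P24:24, B21:26, C2:27, B7:40}
update C2 to priority 4 → {C2:4, B10:20, P24:24, B21:26, B7:40}
dispatch next → C2; now {B10:20, P24:24, B21:26, B7:40}
dispatch next → B10; now {P24:24, B21:26, B7:40}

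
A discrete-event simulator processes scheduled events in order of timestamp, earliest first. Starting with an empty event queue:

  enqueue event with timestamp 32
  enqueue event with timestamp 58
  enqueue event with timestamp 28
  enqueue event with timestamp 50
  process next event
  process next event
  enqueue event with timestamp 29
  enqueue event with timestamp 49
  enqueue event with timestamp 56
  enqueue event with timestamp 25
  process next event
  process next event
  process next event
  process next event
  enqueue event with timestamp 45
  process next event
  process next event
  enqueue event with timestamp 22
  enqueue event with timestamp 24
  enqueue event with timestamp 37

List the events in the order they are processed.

insert 32 → {32}
insert 58 → {32, 58}
insert 28 → {28, 32, 58}
insert 50 → {28, 32, 50, 58}
process next event → 28; now {32, 50, 58}
process next event → 32; now {50, 58}
insert 29 → {29, 50, 58}
insert 49 → {29, 49, 50, 58}
insert 56 → {29, 49, 50, 56, 58}
insert 25 → {25, 29, 49, 50, 56, 58}
process next event → 25; now {29, 49, 50, 56, 58}
process next event → 29; now {49, 50, 56, 58}
process next event → 49; now {50, 56, 58}
process next event → 50; now {56, 58}
insert 45 → {45, 56, 58}
process next event → 45; now {56, 58}
process next event → 56; now {58}
insert 22 → {22, 58}
insert 24 → {22, 24, 58}
insert 37 → {22, 24, 37, 58}

[28, 32, 25, 29, 49, 50, 45, 56]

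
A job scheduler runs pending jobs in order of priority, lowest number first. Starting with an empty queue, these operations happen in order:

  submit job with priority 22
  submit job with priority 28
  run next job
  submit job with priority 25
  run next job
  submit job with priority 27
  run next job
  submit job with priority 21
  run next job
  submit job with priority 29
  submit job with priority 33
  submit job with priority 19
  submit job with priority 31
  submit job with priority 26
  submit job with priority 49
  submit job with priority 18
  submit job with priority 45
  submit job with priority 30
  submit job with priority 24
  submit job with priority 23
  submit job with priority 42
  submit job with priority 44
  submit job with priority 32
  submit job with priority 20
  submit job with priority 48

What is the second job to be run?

25

insert 22 → {22}
insert 28 → {22, 28}
run next job → 22; now {28}
insert 25 → {25, 28}
run next job → 25; now {28}
insert 27 → {27, 28}
run next job → 27; now {28}
insert 21 → {21, 28}
run next job → 21; now {28}
insert 29 → {28, 29}
insert 33 → {28, 29, 33}
insert 19 → {19, 28, 29, 33}
insert 31 → {19, 28, 29, 31, 33}
insert 26 → {19, 26, 28, 29, 31, 33}
insert 49 → {19, 26, 28, 29, 31, 33, 49}
insert 18 → {18, 19, 26, 28, 29, 31, 33, 49}
insert 45 → {18, 19, 26, 28, 29, 31, 33, 45, 49}
insert 30 → {18, 19, 26, 28, 29, 30, 31, 33, 45, 49}
insert 24 → {18, 19, 24, 26, 28, 29, 30, 31, 33, 45, 49}
insert 23 → {18, 19, 23, 24, 26, 28, 29, 30, 31, 33, 45, 49}
insert 42 → {18, 19, 23, 24, 26, 28, 29, 30, 31, 33, 42, 45, 49}
insert 44 → {18, 19, 23, 24, 26, 28, 29, 30, 31, 33, 42, 44, 45, 49}
insert 32 → {18, 19, 23, 24, 26, 28, 29, 30, 31, 32, 33, 42, 44, 45, 49}
insert 20 → {18, 19, 20, 23, 24, 26, 28, 29, 30, 31, 32, 33, 42, 44, 45, 49}
insert 48 → {18, 19, 20, 23, 24, 26, 28, 29, 30, 31, 32, 33, 42, 44, 45, 48, 49}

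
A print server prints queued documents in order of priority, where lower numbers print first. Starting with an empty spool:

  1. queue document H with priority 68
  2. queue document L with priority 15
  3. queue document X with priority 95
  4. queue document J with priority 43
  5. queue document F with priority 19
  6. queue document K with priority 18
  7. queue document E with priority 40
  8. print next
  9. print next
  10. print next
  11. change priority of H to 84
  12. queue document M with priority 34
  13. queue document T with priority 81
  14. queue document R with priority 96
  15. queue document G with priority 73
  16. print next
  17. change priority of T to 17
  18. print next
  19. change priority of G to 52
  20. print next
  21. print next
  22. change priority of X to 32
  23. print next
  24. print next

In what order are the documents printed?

add H (priority 68) → {H:68}
add L (priority 15) → {L:15, H:68}
add X (priority 95) → {L:15, H:68, X:95}
add J (priority 43) → {L:15, J:43, H:68, X:95}
add F (priority 19) → {L:15, F:19, J:43, H:68, X:95}
add K (priority 18) → {L:15, K:18, F:19, J:43, H:68, X:95}
add E (priority 40) → {L:15, K:18, F:19, E:40, J:43, H:68, X:95}
print next → L; now {K:18, F:19, E:40, J:43, H:68, X:95}
print next → K; now {F:19, E:40, J:43, H:68, X:95}
print next → F; now {E:40, J:43, H:68, X:95}
update H to priority 84 → {E:40, J:43, H:84, X:95}
add M (priority 34) → {M:34, E:40, J:43, H:84, X:95}
add T (priority 81) → {M:34, E:40, J:43, T:81, H:84, X:95}
add R (priority 96) → {M:34, E:40, J:43, T:81, H:84, X:95, R:96}
add G (priority 73) → {M:34, E:40, J:43, G:73, T:81, H:84, X:95, R:96}
print next → M; now {E:40, J:43, G:73, T:81, H:84, X:95, R:96}
update T to priority 17 → {T:17, E:40, J:43, G:73, H:84, X:95, R:96}
print next → T; now {E:40, J:43, G:73, H:84, X:95, R:96}
update G to priority 52 → {E:40, J:43, G:52, H:84, X:95, R:96}
print next → E; now {J:43, G:52, H:84, X:95, R:96}
print next → J; now {G:52, H:84, X:95, R:96}
update X to priority 32 → {X:32, G:52, H:84, R:96}
print next → X; now {G:52, H:84, R:96}
print next → G; now {H:84, R:96}

L → K → F → M → T → E → J → X → G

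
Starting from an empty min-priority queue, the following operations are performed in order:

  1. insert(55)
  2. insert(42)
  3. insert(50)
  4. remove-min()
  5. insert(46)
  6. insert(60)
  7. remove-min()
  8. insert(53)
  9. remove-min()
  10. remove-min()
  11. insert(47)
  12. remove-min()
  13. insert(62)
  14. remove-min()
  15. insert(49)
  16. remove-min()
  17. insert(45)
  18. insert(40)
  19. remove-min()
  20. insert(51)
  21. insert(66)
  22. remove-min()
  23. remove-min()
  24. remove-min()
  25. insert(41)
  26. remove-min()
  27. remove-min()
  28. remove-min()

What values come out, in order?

insert 55 → {55}
insert 42 → {42, 55}
insert 50 → {42, 50, 55}
remove-min → 42; now {50, 55}
insert 46 → {46, 50, 55}
insert 60 → {46, 50, 55, 60}
remove-min → 46; now {50, 55, 60}
insert 53 → {50, 53, 55, 60}
remove-min → 50; now {53, 55, 60}
remove-min → 53; now {55, 60}
insert 47 → {47, 55, 60}
remove-min → 47; now {55, 60}
insert 62 → {55, 60, 62}
remove-min → 55; now {60, 62}
insert 49 → {49, 60, 62}
remove-min → 49; now {60, 62}
insert 45 → {45, 60, 62}
insert 40 → {40, 45, 60, 62}
remove-min → 40; now {45, 60, 62}
insert 51 → {45, 51, 60, 62}
insert 66 → {45, 51, 60, 62, 66}
remove-min → 45; now {51, 60, 62, 66}
remove-min → 51; now {60, 62, 66}
remove-min → 60; now {62, 66}
insert 41 → {41, 62, 66}
remove-min → 41; now {62, 66}
remove-min → 62; now {66}
remove-min → 66; now {}

[42, 46, 50, 53, 47, 55, 49, 40, 45, 51, 60, 41, 62, 66]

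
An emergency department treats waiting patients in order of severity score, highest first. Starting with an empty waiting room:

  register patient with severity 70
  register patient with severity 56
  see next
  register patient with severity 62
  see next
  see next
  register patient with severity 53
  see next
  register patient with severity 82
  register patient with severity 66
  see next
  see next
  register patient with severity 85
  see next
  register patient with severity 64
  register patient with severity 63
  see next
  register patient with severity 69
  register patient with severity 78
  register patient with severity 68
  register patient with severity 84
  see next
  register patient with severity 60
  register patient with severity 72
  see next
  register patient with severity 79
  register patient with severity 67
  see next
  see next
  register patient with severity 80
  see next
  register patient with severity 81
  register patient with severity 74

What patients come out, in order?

70 → 62 → 56 → 53 → 82 → 66 → 85 → 64 → 84 → 78 → 79 → 72 → 80

insert 70 → {70}
insert 56 → {70, 56}
see next → 70; now {56}
insert 62 → {62, 56}
see next → 62; now {56}
see next → 56; now {}
insert 53 → {53}
see next → 53; now {}
insert 82 → {82}
insert 66 → {82, 66}
see next → 82; now {66}
see next → 66; now {}
insert 85 → {85}
see next → 85; now {}
insert 64 → {64}
insert 63 → {64, 63}
see next → 64; now {63}
insert 69 → {69, 63}
insert 78 → {78, 69, 63}
insert 68 → {78, 69, 68, 63}
insert 84 → {84, 78, 69, 68, 63}
see next → 84; now {78, 69, 68, 63}
insert 60 → {78, 69, 68, 63, 60}
insert 72 → {78, 72, 69, 68, 63, 60}
see next → 78; now {72, 69, 68, 63, 60}
insert 79 → {79, 72, 69, 68, 63, 60}
insert 67 → {79, 72, 69, 68, 67, 63, 60}
see next → 79; now {72, 69, 68, 67, 63, 60}
see next → 72; now {69, 68, 67, 63, 60}
insert 80 → {80, 69, 68, 67, 63, 60}
see next → 80; now {69, 68, 67, 63, 60}
insert 81 → {81, 69, 68, 67, 63, 60}
insert 74 → {81, 74, 69, 68, 67, 63, 60}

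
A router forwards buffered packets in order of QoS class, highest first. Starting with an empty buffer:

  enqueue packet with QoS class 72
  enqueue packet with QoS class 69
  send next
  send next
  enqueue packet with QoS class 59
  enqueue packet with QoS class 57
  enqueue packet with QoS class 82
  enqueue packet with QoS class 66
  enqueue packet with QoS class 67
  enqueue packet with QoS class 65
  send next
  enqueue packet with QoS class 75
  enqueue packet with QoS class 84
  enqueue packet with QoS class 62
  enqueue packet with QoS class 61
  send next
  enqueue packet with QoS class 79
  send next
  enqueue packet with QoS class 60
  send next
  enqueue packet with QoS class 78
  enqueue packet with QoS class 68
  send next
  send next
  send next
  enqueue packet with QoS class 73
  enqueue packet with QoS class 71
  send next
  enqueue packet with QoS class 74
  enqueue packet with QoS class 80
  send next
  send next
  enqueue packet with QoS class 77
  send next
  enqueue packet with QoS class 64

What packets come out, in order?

72 → 69 → 82 → 84 → 79 → 75 → 78 → 68 → 67 → 73 → 80 → 74 → 77

insert 72 → {72}
insert 69 → {72, 69}
send next → 72; now {69}
send next → 69; now {}
insert 59 → {59}
insert 57 → {59, 57}
insert 82 → {82, 59, 57}
insert 66 → {82, 66, 59, 57}
insert 67 → {82, 67, 66, 59, 57}
insert 65 → {82, 67, 66, 65, 59, 57}
send next → 82; now {67, 66, 65, 59, 57}
insert 75 → {75, 67, 66, 65, 59, 57}
insert 84 → {84, 75, 67, 66, 65, 59, 57}
insert 62 → {84, 75, 67, 66, 65, 62, 59, 57}
insert 61 → {84, 75, 67, 66, 65, 62, 61, 59, 57}
send next → 84; now {75, 67, 66, 65, 62, 61, 59, 57}
insert 79 → {79, 75, 67, 66, 65, 62, 61, 59, 57}
send next → 79; now {75, 67, 66, 65, 62, 61, 59, 57}
insert 60 → {75, 67, 66, 65, 62, 61, 60, 59, 57}
send next → 75; now {67, 66, 65, 62, 61, 60, 59, 57}
insert 78 → {78, 67, 66, 65, 62, 61, 60, 59, 57}
insert 68 → {78, 68, 67, 66, 65, 62, 61, 60, 59, 57}
send next → 78; now {68, 67, 66, 65, 62, 61, 60, 59, 57}
send next → 68; now {67, 66, 65, 62, 61, 60, 59, 57}
send next → 67; now {66, 65, 62, 61, 60, 59, 57}
insert 73 → {73, 66, 65, 62, 61, 60, 59, 57}
insert 71 → {73, 71, 66, 65, 62, 61, 60, 59, 57}
send next → 73; now {71, 66, 65, 62, 61, 60, 59, 57}
insert 74 → {74, 71, 66, 65, 62, 61, 60, 59, 57}
insert 80 → {80, 74, 71, 66, 65, 62, 61, 60, 59, 57}
send next → 80; now {74, 71, 66, 65, 62, 61, 60, 59, 57}
send next → 74; now {71, 66, 65, 62, 61, 60, 59, 57}
insert 77 → {77, 71, 66, 65, 62, 61, 60, 59, 57}
send next → 77; now {71, 66, 65, 62, 61, 60, 59, 57}
insert 64 → {71, 66, 65, 64, 62, 61, 60, 59, 57}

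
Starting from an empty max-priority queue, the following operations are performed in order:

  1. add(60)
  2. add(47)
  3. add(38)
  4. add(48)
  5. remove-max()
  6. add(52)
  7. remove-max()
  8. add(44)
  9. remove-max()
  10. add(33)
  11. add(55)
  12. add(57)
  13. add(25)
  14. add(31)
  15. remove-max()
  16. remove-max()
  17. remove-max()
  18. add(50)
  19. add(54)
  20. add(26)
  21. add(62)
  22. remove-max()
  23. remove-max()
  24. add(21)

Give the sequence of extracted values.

insert 60 → {60}
insert 47 → {60, 47}
insert 38 → {60, 47, 38}
insert 48 → {60, 48, 47, 38}
remove-max → 60; now {48, 47, 38}
insert 52 → {52, 48, 47, 38}
remove-max → 52; now {48, 47, 38}
insert 44 → {48, 47, 44, 38}
remove-max → 48; now {47, 44, 38}
insert 33 → {47, 44, 38, 33}
insert 55 → {55, 47, 44, 38, 33}
insert 57 → {57, 55, 47, 44, 38, 33}
insert 25 → {57, 55, 47, 44, 38, 33, 25}
insert 31 → {57, 55, 47, 44, 38, 33, 31, 25}
remove-max → 57; now {55, 47, 44, 38, 33, 31, 25}
remove-max → 55; now {47, 44, 38, 33, 31, 25}
remove-max → 47; now {44, 38, 33, 31, 25}
insert 50 → {50, 44, 38, 33, 31, 25}
insert 54 → {54, 50, 44, 38, 33, 31, 25}
insert 26 → {54, 50, 44, 38, 33, 31, 26, 25}
insert 62 → {62, 54, 50, 44, 38, 33, 31, 26, 25}
remove-max → 62; now {54, 50, 44, 38, 33, 31, 26, 25}
remove-max → 54; now {50, 44, 38, 33, 31, 26, 25}
insert 21 → {50, 44, 38, 33, 31, 26, 25, 21}

[60, 52, 48, 57, 55, 47, 62, 54]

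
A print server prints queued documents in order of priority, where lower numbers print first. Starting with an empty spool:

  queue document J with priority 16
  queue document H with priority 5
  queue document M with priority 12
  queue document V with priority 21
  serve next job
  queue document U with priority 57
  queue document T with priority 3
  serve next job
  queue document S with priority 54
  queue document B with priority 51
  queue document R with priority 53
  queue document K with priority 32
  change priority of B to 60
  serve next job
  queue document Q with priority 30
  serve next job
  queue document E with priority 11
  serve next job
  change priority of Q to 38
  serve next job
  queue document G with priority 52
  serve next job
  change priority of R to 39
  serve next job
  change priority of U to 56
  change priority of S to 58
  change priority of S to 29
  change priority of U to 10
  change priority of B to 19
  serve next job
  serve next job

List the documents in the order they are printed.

H, T, M, J, E, V, K, Q, U, B

add J (priority 16) → {J:16}
add H (priority 5) → {H:5, J:16}
add M (priority 12) → {H:5, M:12, J:16}
add V (priority 21) → {H:5, M:12, J:16, V:21}
serve next job → H; now {M:12, J:16, V:21}
add U (priority 57) → {M:12, J:16, V:21, U:57}
add T (priority 3) → {T:3, M:12, J:16, V:21, U:57}
serve next job → T; now {M:12, J:16, V:21, U:57}
add S (priority 54) → {M:12, J:16, V:21, S:54, U:57}
add B (priority 51) → {M:12, J:16, V:21, B:51, S:54, U:57}
add R (priority 53) → {M:12, J:16, V:21, B:51, R:53, S:54, U:57}
add K (priority 32) → {M:12, J:16, V:21, K:32, B:51, R:53, S:54, U:57}
update B to priority 60 → {M:12, J:16, V:21, K:32, R:53, S:54, U:57, B:60}
serve next job → M; now {J:16, V:21, K:32, R:53, S:54, U:57, B:60}
add Q (priority 30) → {J:16, V:21, Q:30, K:32, R:53, S:54, U:57, B:60}
serve next job → J; now {V:21, Q:30, K:32, R:53, S:54, U:57, B:60}
add E (priority 11) → {E:11, V:21, Q:30, K:32, R:53, S:54, U:57, B:60}
serve next job → E; now {V:21, Q:30, K:32, R:53, S:54, U:57, B:60}
update Q to priority 38 → {V:21, K:32, Q:38, R:53, S:54, U:57, B:60}
serve next job → V; now {K:32, Q:38, R:53, S:54, U:57, B:60}
add G (priority 52) → {K:32, Q:38, G:52, R:53, S:54, U:57, B:60}
serve next job → K; now {Q:38, G:52, R:53, S:54, U:57, B:60}
update R to priority 39 → {Q:38, R:39, G:52, S:54, U:57, B:60}
serve next job → Q; now {R:39, G:52, S:54, U:57, B:60}
update U to priority 56 → {R:39, G:52, S:54, U:56, B:60}
update S to priority 58 → {R:39, G:52, U:56, S:58, B:60}
update S to priority 29 → {S:29, R:39, G:52, U:56, B:60}
update U to priority 10 → {U:10, S:29, R:39, G:52, B:60}
update B to priority 19 → {U:10, B:19, S:29, R:39, G:52}
serve next job → U; now {B:19, S:29, R:39, G:52}
serve next job → B; now {S:29, R:39, G:52}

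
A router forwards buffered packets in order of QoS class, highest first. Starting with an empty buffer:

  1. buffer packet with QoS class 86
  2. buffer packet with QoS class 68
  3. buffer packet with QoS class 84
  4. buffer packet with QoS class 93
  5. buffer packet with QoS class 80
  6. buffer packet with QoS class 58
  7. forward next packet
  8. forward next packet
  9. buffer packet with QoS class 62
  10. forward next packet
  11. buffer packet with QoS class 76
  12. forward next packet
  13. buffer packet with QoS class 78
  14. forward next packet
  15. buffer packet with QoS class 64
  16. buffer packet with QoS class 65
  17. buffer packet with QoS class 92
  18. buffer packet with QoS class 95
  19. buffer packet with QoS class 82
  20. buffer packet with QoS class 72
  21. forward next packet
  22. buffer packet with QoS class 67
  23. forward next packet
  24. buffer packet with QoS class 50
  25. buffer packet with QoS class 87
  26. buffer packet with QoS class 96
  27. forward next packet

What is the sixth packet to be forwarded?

95

insert 86 → {86}
insert 68 → {86, 68}
insert 84 → {86, 84, 68}
insert 93 → {93, 86, 84, 68}
insert 80 → {93, 86, 84, 80, 68}
insert 58 → {93, 86, 84, 80, 68, 58}
forward next packet → 93; now {86, 84, 80, 68, 58}
forward next packet → 86; now {84, 80, 68, 58}
insert 62 → {84, 80, 68, 62, 58}
forward next packet → 84; now {80, 68, 62, 58}
insert 76 → {80, 76, 68, 62, 58}
forward next packet → 80; now {76, 68, 62, 58}
insert 78 → {78, 76, 68, 62, 58}
forward next packet → 78; now {76, 68, 62, 58}
insert 64 → {76, 68, 64, 62, 58}
insert 65 → {76, 68, 65, 64, 62, 58}
insert 92 → {92, 76, 68, 65, 64, 62, 58}
insert 95 → {95, 92, 76, 68, 65, 64, 62, 58}
insert 82 → {95, 92, 82, 76, 68, 65, 64, 62, 58}
insert 72 → {95, 92, 82, 76, 72, 68, 65, 64, 62, 58}
forward next packet → 95; now {92, 82, 76, 72, 68, 65, 64, 62, 58}
insert 67 → {92, 82, 76, 72, 68, 67, 65, 64, 62, 58}
forward next packet → 92; now {82, 76, 72, 68, 67, 65, 64, 62, 58}
insert 50 → {82, 76, 72, 68, 67, 65, 64, 62, 58, 50}
insert 87 → {87, 82, 76, 72, 68, 67, 65, 64, 62, 58, 50}
insert 96 → {96, 87, 82, 76, 72, 68, 67, 65, 64, 62, 58, 50}
forward next packet → 96; now {87, 82, 76, 72, 68, 67, 65, 64, 62, 58, 50}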